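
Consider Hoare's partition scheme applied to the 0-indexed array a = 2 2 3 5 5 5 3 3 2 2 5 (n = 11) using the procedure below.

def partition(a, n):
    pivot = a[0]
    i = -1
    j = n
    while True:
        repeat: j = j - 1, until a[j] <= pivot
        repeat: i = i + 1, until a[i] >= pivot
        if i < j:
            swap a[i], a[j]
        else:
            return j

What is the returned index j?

1

pivot = a[0] = 2; i = -1, j = 11
j→9 (a[9]=2≤2), i→0 (a[0]=2≥2); i<j, swap → 2 2 3 5 5 5 3 3 2 2 5
j→8 (a[8]=2≤2), i→1 (a[1]=2≥2); i<j, swap → 2 2 3 5 5 5 3 3 2 2 5
j→1, i→2; i≥j, return j=1. a = 2 2 3 5 5 5 3 3 2 2 5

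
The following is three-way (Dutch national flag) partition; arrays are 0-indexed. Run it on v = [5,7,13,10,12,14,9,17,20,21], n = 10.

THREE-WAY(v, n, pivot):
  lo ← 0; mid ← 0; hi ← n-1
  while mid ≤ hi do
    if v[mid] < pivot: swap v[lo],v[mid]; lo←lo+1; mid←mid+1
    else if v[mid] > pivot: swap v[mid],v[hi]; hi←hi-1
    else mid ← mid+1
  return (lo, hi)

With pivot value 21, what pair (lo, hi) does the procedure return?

(9, 9)

lo=0 mid=0 hi=9
5<21: swap(0,0), lo=1 mid=1 ⇒ [5,7,13,10,12,14,9,17,20,21]
7<21: swap(1,1), lo=2 mid=2 ⇒ [5,7,13,10,12,14,9,17,20,21]
13<21: swap(2,2), lo=3 mid=3 ⇒ [5,7,13,10,12,14,9,17,20,21]
10<21: swap(3,3), lo=4 mid=4 ⇒ [5,7,13,10,12,14,9,17,20,21]
12<21: swap(4,4), lo=5 mid=5 ⇒ [5,7,13,10,12,14,9,17,20,21]
14<21: swap(5,5), lo=6 mid=6 ⇒ [5,7,13,10,12,14,9,17,20,21]
9<21: swap(6,6), lo=7 mid=7 ⇒ [5,7,13,10,12,14,9,17,20,21]
17<21: swap(7,7), lo=8 mid=8 ⇒ [5,7,13,10,12,14,9,17,20,21]
20<21: swap(8,8), lo=9 mid=9 ⇒ [5,7,13,10,12,14,9,17,20,21]
21=21: mid=10
done. lo=9 hi=9; v=[5,7,13,10,12,14,9,17,20,21]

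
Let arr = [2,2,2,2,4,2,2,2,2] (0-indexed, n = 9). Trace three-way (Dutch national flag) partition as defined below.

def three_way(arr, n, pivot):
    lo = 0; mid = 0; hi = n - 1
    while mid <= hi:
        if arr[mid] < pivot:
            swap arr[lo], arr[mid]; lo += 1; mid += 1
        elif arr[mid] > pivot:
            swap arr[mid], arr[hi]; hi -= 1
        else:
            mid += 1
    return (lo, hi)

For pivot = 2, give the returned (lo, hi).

lo=0 mid=0 hi=8
2=2: mid=1
2=2: mid=2
2=2: mid=3
2=2: mid=4
4>2: swap(4,8), hi=7 ⇒ [2,2,2,2,2,2,2,2,4]
2=2: mid=5
2=2: mid=6
2=2: mid=7
2=2: mid=8
done. lo=0 hi=7; arr=[2,2,2,2,2,2,2,2,4]

(0, 7)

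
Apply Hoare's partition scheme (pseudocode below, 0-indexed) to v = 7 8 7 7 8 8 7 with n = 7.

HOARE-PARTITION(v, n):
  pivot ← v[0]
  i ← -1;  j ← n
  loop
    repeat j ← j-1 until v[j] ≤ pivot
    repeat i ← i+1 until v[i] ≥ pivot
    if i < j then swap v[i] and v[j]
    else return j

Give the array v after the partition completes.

7 7 7 8 8 8 7

pivot=7
j stops at 6 (7), i stops at 0 (7); swap ⇒ 7 8 7 7 8 8 7
j stops at 3 (7), i stops at 1 (8); swap ⇒ 7 7 7 8 8 8 7
j stops at 2, i stops at 2; i≥j ⇒ return 2. v=7 7 7 8 8 8 7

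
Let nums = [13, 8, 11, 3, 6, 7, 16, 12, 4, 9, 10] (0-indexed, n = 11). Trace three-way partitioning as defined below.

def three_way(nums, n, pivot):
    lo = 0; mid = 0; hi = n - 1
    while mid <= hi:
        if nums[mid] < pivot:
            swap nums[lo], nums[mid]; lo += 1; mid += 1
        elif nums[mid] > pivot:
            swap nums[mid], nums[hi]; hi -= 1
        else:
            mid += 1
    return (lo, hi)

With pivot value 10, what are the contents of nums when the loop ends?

pivot = 10; lo=0, mid=0, hi=10
nums[mid]=13>10: swap nums[0],nums[10]; hi=9 → [10, 8, 11, 3, 6, 7, 16, 12, 4, 9, 13]
nums[mid]=10=10: mid=1
nums[mid]=8<10: swap nums[0],nums[1]; lo=1,mid=2 → [8, 10, 11, 3, 6, 7, 16, 12, 4, 9, 13]
nums[mid]=11>10: swap nums[2],nums[9]; hi=8 → [8, 10, 9, 3, 6, 7, 16, 12, 4, 11, 13]
nums[mid]=9<10: swap nums[1],nums[2]; lo=2,mid=3 → [8, 9, 10, 3, 6, 7, 16, 12, 4, 11, 13]
nums[mid]=3<10: swap nums[2],nums[3]; lo=3,mid=4 → [8, 9, 3, 10, 6, 7, 16, 12, 4, 11, 13]
nums[mid]=6<10: swap nums[3],nums[4]; lo=4,mid=5 → [8, 9, 3, 6, 10, 7, 16, 12, 4, 11, 13]
nums[mid]=7<10: swap nums[4],nums[5]; lo=5,mid=6 → [8, 9, 3, 6, 7, 10, 16, 12, 4, 11, 13]
nums[mid]=16>10: swap nums[6],nums[8]; hi=7 → [8, 9, 3, 6, 7, 10, 4, 12, 16, 11, 13]
nums[mid]=4<10: swap nums[5],nums[6]; lo=6,mid=7 → [8, 9, 3, 6, 7, 4, 10, 12, 16, 11, 13]
nums[mid]=12>10: swap nums[7],nums[7]; hi=6 → [8, 9, 3, 6, 7, 4, 10, 12, 16, 11, 13]
end: lo=6, hi=6; nums = [8, 9, 3, 6, 7, 4, 10, 12, 16, 11, 13]

[8, 9, 3, 6, 7, 4, 10, 12, 16, 11, 13]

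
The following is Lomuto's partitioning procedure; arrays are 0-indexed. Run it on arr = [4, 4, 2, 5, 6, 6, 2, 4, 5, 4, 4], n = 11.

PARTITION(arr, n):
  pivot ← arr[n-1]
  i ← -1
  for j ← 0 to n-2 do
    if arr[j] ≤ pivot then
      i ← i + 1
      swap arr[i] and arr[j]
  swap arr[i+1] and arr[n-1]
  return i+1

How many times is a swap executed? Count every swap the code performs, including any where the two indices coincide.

7

pivot=4, i=-1
j=0: 4≤4, i=0, swap(0,0) ⇒ [4, 4, 2, 5, 6, 6, 2, 4, 5, 4, 4]
j=1: 4≤4, i=1, swap(1,1) ⇒ [4, 4, 2, 5, 6, 6, 2, 4, 5, 4, 4]
j=2: 2≤4, i=2, swap(2,2) ⇒ [4, 4, 2, 5, 6, 6, 2, 4, 5, 4, 4]
j=3: 5>4, skip
j=4: 6>4, skip
j=5: 6>4, skip
j=6: 2≤4, i=3, swap(3,6) ⇒ [4, 4, 2, 2, 6, 6, 5, 4, 5, 4, 4]
j=7: 4≤4, i=4, swap(4,7) ⇒ [4, 4, 2, 2, 4, 6, 5, 6, 5, 4, 4]
j=8: 5>4, skip
j=9: 4≤4, i=5, swap(5,9) ⇒ [4, 4, 2, 2, 4, 4, 5, 6, 5, 6, 4]
swap(6,10) ⇒ [4, 4, 2, 2, 4, 4, 4, 6, 5, 6, 5]; return 6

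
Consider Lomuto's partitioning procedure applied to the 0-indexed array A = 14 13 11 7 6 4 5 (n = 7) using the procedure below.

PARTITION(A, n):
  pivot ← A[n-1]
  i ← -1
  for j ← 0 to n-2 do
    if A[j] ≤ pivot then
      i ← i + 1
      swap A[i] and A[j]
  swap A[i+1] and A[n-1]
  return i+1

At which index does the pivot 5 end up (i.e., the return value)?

1

pivot = A[6] = 5; i = -1
j=0: A[0]=14 > 5 → no swap
j=1: A[1]=13 > 5 → no swap
j=2: A[2]=11 > 5 → no swap
j=3: A[3]=7 > 5 → no swap
j=4: A[4]=6 > 5 → no swap
j=5: A[5]=4 ≤ 5 → i=0, swap A[0],A[5] → 4 13 11 7 6 14 5
final swap A[1],A[6] → 4 5 11 7 6 14 13; return 1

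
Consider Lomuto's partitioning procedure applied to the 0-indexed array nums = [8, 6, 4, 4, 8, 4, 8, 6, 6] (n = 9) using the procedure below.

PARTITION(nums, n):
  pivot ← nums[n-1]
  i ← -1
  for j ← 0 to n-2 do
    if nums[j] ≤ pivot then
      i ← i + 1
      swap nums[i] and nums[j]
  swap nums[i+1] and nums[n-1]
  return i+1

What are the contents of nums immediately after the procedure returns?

[6, 4, 4, 4, 6, 6, 8, 8, 8]

pivot=6, i=-1
j=0: 8>6, skip
j=1: 6≤6, i=0, swap(0,1) ⇒ [6, 8, 4, 4, 8, 4, 8, 6, 6]
j=2: 4≤6, i=1, swap(1,2) ⇒ [6, 4, 8, 4, 8, 4, 8, 6, 6]
j=3: 4≤6, i=2, swap(2,3) ⇒ [6, 4, 4, 8, 8, 4, 8, 6, 6]
j=4: 8>6, skip
j=5: 4≤6, i=3, swap(3,5) ⇒ [6, 4, 4, 4, 8, 8, 8, 6, 6]
j=6: 8>6, skip
j=7: 6≤6, i=4, swap(4,7) ⇒ [6, 4, 4, 4, 6, 8, 8, 8, 6]
swap(5,8) ⇒ [6, 4, 4, 4, 6, 6, 8, 8, 8]; return 5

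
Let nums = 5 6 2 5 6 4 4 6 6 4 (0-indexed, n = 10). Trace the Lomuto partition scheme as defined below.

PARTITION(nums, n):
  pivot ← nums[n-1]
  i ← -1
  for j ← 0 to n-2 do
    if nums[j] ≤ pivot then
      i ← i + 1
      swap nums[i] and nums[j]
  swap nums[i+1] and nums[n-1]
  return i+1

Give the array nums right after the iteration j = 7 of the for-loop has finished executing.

2 4 4 5 6 6 5 6 6 4

pivot = nums[9] = 4; i = -1
j=0: nums[0]=5 > 4 → no swap
j=1: nums[1]=6 > 4 → no swap
j=2: nums[2]=2 ≤ 4 → i=0, swap nums[0],nums[2] → 2 6 5 5 6 4 4 6 6 4
j=3: nums[3]=5 > 4 → no swap
j=4: nums[4]=6 > 4 → no swap
j=5: nums[5]=4 ≤ 4 → i=1, swap nums[1],nums[5] → 2 4 5 5 6 6 4 6 6 4
j=6: nums[6]=4 ≤ 4 → i=2, swap nums[2],nums[6] → 2 4 4 5 6 6 5 6 6 4
j=7: nums[7]=6 > 4 → no swap
(after j=7) nums = 2 4 4 5 6 6 5 6 6 4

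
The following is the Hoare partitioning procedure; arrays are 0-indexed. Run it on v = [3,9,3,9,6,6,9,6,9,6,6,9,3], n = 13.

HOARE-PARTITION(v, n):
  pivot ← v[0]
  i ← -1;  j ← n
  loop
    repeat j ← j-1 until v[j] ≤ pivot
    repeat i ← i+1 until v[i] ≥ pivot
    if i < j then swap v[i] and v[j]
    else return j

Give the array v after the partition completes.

[3,3,9,9,6,6,9,6,9,6,6,9,3]

pivot=3
j stops at 12 (3), i stops at 0 (3); swap ⇒ [3,9,3,9,6,6,9,6,9,6,6,9,3]
j stops at 2 (3), i stops at 1 (9); swap ⇒ [3,3,9,9,6,6,9,6,9,6,6,9,3]
j stops at 1, i stops at 2; i≥j ⇒ return 1. v=[3,3,9,9,6,6,9,6,9,6,6,9,3]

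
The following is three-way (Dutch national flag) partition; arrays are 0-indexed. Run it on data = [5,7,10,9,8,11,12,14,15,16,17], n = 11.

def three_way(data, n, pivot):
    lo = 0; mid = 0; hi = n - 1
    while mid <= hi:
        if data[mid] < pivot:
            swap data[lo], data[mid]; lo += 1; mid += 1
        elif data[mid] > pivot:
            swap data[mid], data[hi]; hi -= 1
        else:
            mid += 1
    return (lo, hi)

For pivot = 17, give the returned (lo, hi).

(10, 10)

pivot = 17; lo=0, mid=0, hi=10
data[mid]=5<17: swap data[0],data[0]; lo=1,mid=1 → [5,7,10,9,8,11,12,14,15,16,17]
data[mid]=7<17: swap data[1],data[1]; lo=2,mid=2 → [5,7,10,9,8,11,12,14,15,16,17]
data[mid]=10<17: swap data[2],data[2]; lo=3,mid=3 → [5,7,10,9,8,11,12,14,15,16,17]
data[mid]=9<17: swap data[3],data[3]; lo=4,mid=4 → [5,7,10,9,8,11,12,14,15,16,17]
data[mid]=8<17: swap data[4],data[4]; lo=5,mid=5 → [5,7,10,9,8,11,12,14,15,16,17]
data[mid]=11<17: swap data[5],data[5]; lo=6,mid=6 → [5,7,10,9,8,11,12,14,15,16,17]
data[mid]=12<17: swap data[6],data[6]; lo=7,mid=7 → [5,7,10,9,8,11,12,14,15,16,17]
data[mid]=14<17: swap data[7],data[7]; lo=8,mid=8 → [5,7,10,9,8,11,12,14,15,16,17]
data[mid]=15<17: swap data[8],data[8]; lo=9,mid=9 → [5,7,10,9,8,11,12,14,15,16,17]
data[mid]=16<17: swap data[9],data[9]; lo=10,mid=10 → [5,7,10,9,8,11,12,14,15,16,17]
data[mid]=17=17: mid=11
end: lo=10, hi=10; data = [5,7,10,9,8,11,12,14,15,16,17]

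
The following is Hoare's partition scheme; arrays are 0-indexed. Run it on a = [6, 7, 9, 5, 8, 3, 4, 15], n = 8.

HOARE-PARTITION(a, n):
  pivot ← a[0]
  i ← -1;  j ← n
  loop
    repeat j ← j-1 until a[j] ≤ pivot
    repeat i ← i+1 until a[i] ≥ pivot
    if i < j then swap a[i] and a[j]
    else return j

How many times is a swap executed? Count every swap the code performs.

3

pivot = a[0] = 6; i = -1, j = 8
j→6 (a[6]=4≤6), i→0 (a[0]=6≥6); i<j, swap → [4, 7, 9, 5, 8, 3, 6, 15]
j→5 (a[5]=3≤6), i→1 (a[1]=7≥6); i<j, swap → [4, 3, 9, 5, 8, 7, 6, 15]
j→3 (a[3]=5≤6), i→2 (a[2]=9≥6); i<j, swap → [4, 3, 5, 9, 8, 7, 6, 15]
j→2, i→3; i≥j, return j=2. a = [4, 3, 5, 9, 8, 7, 6, 15]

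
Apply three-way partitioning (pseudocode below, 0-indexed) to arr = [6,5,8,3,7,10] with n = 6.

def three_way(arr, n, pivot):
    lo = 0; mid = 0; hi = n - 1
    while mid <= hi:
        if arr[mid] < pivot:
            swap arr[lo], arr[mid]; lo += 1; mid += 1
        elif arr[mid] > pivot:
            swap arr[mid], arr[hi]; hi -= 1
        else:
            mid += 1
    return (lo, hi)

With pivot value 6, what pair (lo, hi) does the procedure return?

(2, 2)

lo=0 mid=0 hi=5
6=6: mid=1
5<6: swap(0,1), lo=1 mid=2 ⇒ [5,6,8,3,7,10]
8>6: swap(2,5), hi=4 ⇒ [5,6,10,3,7,8]
10>6: swap(2,4), hi=3 ⇒ [5,6,7,3,10,8]
7>6: swap(2,3), hi=2 ⇒ [5,6,3,7,10,8]
3<6: swap(1,2), lo=2 mid=3 ⇒ [5,3,6,7,10,8]
done. lo=2 hi=2; arr=[5,3,6,7,10,8]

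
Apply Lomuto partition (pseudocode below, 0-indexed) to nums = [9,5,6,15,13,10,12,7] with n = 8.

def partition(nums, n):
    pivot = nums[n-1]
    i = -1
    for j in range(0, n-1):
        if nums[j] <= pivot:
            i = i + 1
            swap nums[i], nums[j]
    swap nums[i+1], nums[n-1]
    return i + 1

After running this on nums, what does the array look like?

[5,6,7,15,13,10,12,9]

pivot = nums[7] = 7; i = -1
j=0: nums[0]=9 > 7 → no swap
j=1: nums[1]=5 ≤ 7 → i=0, swap nums[0],nums[1] → [5,9,6,15,13,10,12,7]
j=2: nums[2]=6 ≤ 7 → i=1, swap nums[1],nums[2] → [5,6,9,15,13,10,12,7]
j=3: nums[3]=15 > 7 → no swap
j=4: nums[4]=13 > 7 → no swap
j=5: nums[5]=10 > 7 → no swap
j=6: nums[6]=12 > 7 → no swap
final swap nums[2],nums[7] → [5,6,7,15,13,10,12,9]; return 2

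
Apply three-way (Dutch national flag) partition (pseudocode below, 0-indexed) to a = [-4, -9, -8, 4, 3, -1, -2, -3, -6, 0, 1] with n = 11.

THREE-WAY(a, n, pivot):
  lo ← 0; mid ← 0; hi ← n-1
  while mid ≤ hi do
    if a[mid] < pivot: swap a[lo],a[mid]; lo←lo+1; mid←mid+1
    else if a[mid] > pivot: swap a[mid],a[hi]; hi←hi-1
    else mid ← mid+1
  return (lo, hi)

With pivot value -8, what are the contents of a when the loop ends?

pivot = -8; lo=0, mid=0, hi=10
a[mid]=-4>-8: swap a[0],a[10]; hi=9 → [1, -9, -8, 4, 3, -1, -2, -3, -6, 0, -4]
a[mid]=1>-8: swap a[0],a[9]; hi=8 → [0, -9, -8, 4, 3, -1, -2, -3, -6, 1, -4]
a[mid]=0>-8: swap a[0],a[8]; hi=7 → [-6, -9, -8, 4, 3, -1, -2, -3, 0, 1, -4]
a[mid]=-6>-8: swap a[0],a[7]; hi=6 → [-3, -9, -8, 4, 3, -1, -2, -6, 0, 1, -4]
a[mid]=-3>-8: swap a[0],a[6]; hi=5 → [-2, -9, -8, 4, 3, -1, -3, -6, 0, 1, -4]
a[mid]=-2>-8: swap a[0],a[5]; hi=4 → [-1, -9, -8, 4, 3, -2, -3, -6, 0, 1, -4]
a[mid]=-1>-8: swap a[0],a[4]; hi=3 → [3, -9, -8, 4, -1, -2, -3, -6, 0, 1, -4]
a[mid]=3>-8: swap a[0],a[3]; hi=2 → [4, -9, -8, 3, -1, -2, -3, -6, 0, 1, -4]
a[mid]=4>-8: swap a[0],a[2]; hi=1 → [-8, -9, 4, 3, -1, -2, -3, -6, 0, 1, -4]
a[mid]=-8=-8: mid=1
a[mid]=-9<-8: swap a[0],a[1]; lo=1,mid=2 → [-9, -8, 4, 3, -1, -2, -3, -6, 0, 1, -4]
end: lo=1, hi=1; a = [-9, -8, 4, 3, -1, -2, -3, -6, 0, 1, -4]

[-9, -8, 4, 3, -1, -2, -3, -6, 0, 1, -4]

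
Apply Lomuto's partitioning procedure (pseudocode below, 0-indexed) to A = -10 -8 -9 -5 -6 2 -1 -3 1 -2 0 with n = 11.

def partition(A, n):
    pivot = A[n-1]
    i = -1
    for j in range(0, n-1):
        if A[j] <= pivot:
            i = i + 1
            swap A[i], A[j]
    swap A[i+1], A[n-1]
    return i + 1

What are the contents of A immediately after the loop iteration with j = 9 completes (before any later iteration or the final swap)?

pivot = A[10] = 0; i = -1
j=0: A[0]=-10 ≤ 0 → i=0, swap A[0],A[0] (no change) → -10 -8 -9 -5 -6 2 -1 -3 1 -2 0
j=1: A[1]=-8 ≤ 0 → i=1, swap A[1],A[1] (no change) → -10 -8 -9 -5 -6 2 -1 -3 1 -2 0
j=2: A[2]=-9 ≤ 0 → i=2, swap A[2],A[2] (no change) → -10 -8 -9 -5 -6 2 -1 -3 1 -2 0
j=3: A[3]=-5 ≤ 0 → i=3, swap A[3],A[3] (no change) → -10 -8 -9 -5 -6 2 -1 -3 1 -2 0
j=4: A[4]=-6 ≤ 0 → i=4, swap A[4],A[4] (no change) → -10 -8 -9 -5 -6 2 -1 -3 1 -2 0
j=5: A[5]=2 > 0 → no swap
j=6: A[6]=-1 ≤ 0 → i=5, swap A[5],A[6] → -10 -8 -9 -5 -6 -1 2 -3 1 -2 0
j=7: A[7]=-3 ≤ 0 → i=6, swap A[6],A[7] → -10 -8 -9 -5 -6 -1 -3 2 1 -2 0
j=8: A[8]=1 > 0 → no swap
j=9: A[9]=-2 ≤ 0 → i=7, swap A[7],A[9] → -10 -8 -9 -5 -6 -1 -3 -2 1 2 0
(after j=9) A = -10 -8 -9 -5 -6 -1 -3 -2 1 2 0

-10 -8 -9 -5 -6 -1 -3 -2 1 2 0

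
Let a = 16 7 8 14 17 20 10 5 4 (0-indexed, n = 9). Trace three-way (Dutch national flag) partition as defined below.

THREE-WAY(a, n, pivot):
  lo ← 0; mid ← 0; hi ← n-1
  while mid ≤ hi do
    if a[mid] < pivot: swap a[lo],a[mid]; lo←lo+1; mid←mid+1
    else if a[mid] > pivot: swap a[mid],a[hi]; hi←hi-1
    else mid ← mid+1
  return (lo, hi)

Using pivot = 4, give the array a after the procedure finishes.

4 8 14 17 20 10 5 7 16

lo=0 mid=0 hi=8
16>4: swap(0,8), hi=7 ⇒ 4 7 8 14 17 20 10 5 16
4=4: mid=1
7>4: swap(1,7), hi=6 ⇒ 4 5 8 14 17 20 10 7 16
5>4: swap(1,6), hi=5 ⇒ 4 10 8 14 17 20 5 7 16
10>4: swap(1,5), hi=4 ⇒ 4 20 8 14 17 10 5 7 16
20>4: swap(1,4), hi=3 ⇒ 4 17 8 14 20 10 5 7 16
17>4: swap(1,3), hi=2 ⇒ 4 14 8 17 20 10 5 7 16
14>4: swap(1,2), hi=1 ⇒ 4 8 14 17 20 10 5 7 16
8>4: swap(1,1), hi=0 ⇒ 4 8 14 17 20 10 5 7 16
done. lo=0 hi=0; a=4 8 14 17 20 10 5 7 16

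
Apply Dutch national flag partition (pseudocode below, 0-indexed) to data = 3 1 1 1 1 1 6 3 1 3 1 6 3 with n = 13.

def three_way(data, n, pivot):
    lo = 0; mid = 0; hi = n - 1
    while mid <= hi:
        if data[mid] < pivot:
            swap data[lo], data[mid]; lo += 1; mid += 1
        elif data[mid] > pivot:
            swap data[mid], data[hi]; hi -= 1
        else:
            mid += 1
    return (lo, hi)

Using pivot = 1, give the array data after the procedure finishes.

1 1 1 1 1 1 1 3 3 6 6 3 3

pivot = 1; lo=0, mid=0, hi=12
data[mid]=3>1: swap data[0],data[12]; hi=11 → 3 1 1 1 1 1 6 3 1 3 1 6 3
data[mid]=3>1: swap data[0],data[11]; hi=10 → 6 1 1 1 1 1 6 3 1 3 1 3 3
data[mid]=6>1: swap data[0],data[10]; hi=9 → 1 1 1 1 1 1 6 3 1 3 6 3 3
data[mid]=1=1: mid=1
data[mid]=1=1: mid=2
data[mid]=1=1: mid=3
data[mid]=1=1: mid=4
data[mid]=1=1: mid=5
data[mid]=1=1: mid=6
data[mid]=6>1: swap data[6],data[9]; hi=8 → 1 1 1 1 1 1 3 3 1 6 6 3 3
data[mid]=3>1: swap data[6],data[8]; hi=7 → 1 1 1 1 1 1 1 3 3 6 6 3 3
data[mid]=1=1: mid=7
data[mid]=3>1: swap data[7],data[7]; hi=6 → 1 1 1 1 1 1 1 3 3 6 6 3 3
end: lo=0, hi=6; data = 1 1 1 1 1 1 1 3 3 6 6 3 3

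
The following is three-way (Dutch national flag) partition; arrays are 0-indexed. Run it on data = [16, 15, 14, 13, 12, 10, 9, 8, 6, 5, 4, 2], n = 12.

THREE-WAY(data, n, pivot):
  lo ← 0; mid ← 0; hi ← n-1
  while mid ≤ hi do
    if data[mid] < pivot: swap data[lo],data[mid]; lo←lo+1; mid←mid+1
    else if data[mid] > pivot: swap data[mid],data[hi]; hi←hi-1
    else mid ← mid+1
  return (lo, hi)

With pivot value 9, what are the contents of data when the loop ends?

lo=0 mid=0 hi=11
16>9: swap(0,11), hi=10 ⇒ [2, 15, 14, 13, 12, 10, 9, 8, 6, 5, 4, 16]
2<9: swap(0,0), lo=1 mid=1 ⇒ [2, 15, 14, 13, 12, 10, 9, 8, 6, 5, 4, 16]
15>9: swap(1,10), hi=9 ⇒ [2, 4, 14, 13, 12, 10, 9, 8, 6, 5, 15, 16]
4<9: swap(1,1), lo=2 mid=2 ⇒ [2, 4, 14, 13, 12, 10, 9, 8, 6, 5, 15, 16]
14>9: swap(2,9), hi=8 ⇒ [2, 4, 5, 13, 12, 10, 9, 8, 6, 14, 15, 16]
5<9: swap(2,2), lo=3 mid=3 ⇒ [2, 4, 5, 13, 12, 10, 9, 8, 6, 14, 15, 16]
13>9: swap(3,8), hi=7 ⇒ [2, 4, 5, 6, 12, 10, 9, 8, 13, 14, 15, 16]
6<9: swap(3,3), lo=4 mid=4 ⇒ [2, 4, 5, 6, 12, 10, 9, 8, 13, 14, 15, 16]
12>9: swap(4,7), hi=6 ⇒ [2, 4, 5, 6, 8, 10, 9, 12, 13, 14, 15, 16]
8<9: swap(4,4), lo=5 mid=5 ⇒ [2, 4, 5, 6, 8, 10, 9, 12, 13, 14, 15, 16]
10>9: swap(5,6), hi=5 ⇒ [2, 4, 5, 6, 8, 9, 10, 12, 13, 14, 15, 16]
9=9: mid=6
done. lo=5 hi=5; data=[2, 4, 5, 6, 8, 9, 10, 12, 13, 14, 15, 16]

[2, 4, 5, 6, 8, 9, 10, 12, 13, 14, 15, 16]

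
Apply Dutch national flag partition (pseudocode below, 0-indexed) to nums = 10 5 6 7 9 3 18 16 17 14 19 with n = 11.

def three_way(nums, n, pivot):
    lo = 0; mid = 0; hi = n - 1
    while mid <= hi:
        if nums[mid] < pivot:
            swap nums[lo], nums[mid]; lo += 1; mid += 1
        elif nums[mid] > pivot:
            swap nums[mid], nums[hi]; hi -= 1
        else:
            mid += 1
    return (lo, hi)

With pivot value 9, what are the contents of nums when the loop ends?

lo=0 mid=0 hi=10
10>9: swap(0,10), hi=9 ⇒ 19 5 6 7 9 3 18 16 17 14 10
19>9: swap(0,9), hi=8 ⇒ 14 5 6 7 9 3 18 16 17 19 10
14>9: swap(0,8), hi=7 ⇒ 17 5 6 7 9 3 18 16 14 19 10
17>9: swap(0,7), hi=6 ⇒ 16 5 6 7 9 3 18 17 14 19 10
16>9: swap(0,6), hi=5 ⇒ 18 5 6 7 9 3 16 17 14 19 10
18>9: swap(0,5), hi=4 ⇒ 3 5 6 7 9 18 16 17 14 19 10
3<9: swap(0,0), lo=1 mid=1 ⇒ 3 5 6 7 9 18 16 17 14 19 10
5<9: swap(1,1), lo=2 mid=2 ⇒ 3 5 6 7 9 18 16 17 14 19 10
6<9: swap(2,2), lo=3 mid=3 ⇒ 3 5 6 7 9 18 16 17 14 19 10
7<9: swap(3,3), lo=4 mid=4 ⇒ 3 5 6 7 9 18 16 17 14 19 10
9=9: mid=5
done. lo=4 hi=4; nums=3 5 6 7 9 18 16 17 14 19 10

3 5 6 7 9 18 16 17 14 19 10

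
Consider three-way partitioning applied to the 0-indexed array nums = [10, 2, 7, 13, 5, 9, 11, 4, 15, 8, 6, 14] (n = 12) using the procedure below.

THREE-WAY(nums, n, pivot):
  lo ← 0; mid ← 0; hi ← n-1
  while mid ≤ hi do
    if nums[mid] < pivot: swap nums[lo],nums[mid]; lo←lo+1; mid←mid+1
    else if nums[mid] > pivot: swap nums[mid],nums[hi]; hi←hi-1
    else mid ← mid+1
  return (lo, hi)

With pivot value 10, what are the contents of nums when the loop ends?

pivot = 10; lo=0, mid=0, hi=11
nums[mid]=10=10: mid=1
nums[mid]=2<10: swap nums[0],nums[1]; lo=1,mid=2 → [2, 10, 7, 13, 5, 9, 11, 4, 15, 8, 6, 14]
nums[mid]=7<10: swap nums[1],nums[2]; lo=2,mid=3 → [2, 7, 10, 13, 5, 9, 11, 4, 15, 8, 6, 14]
nums[mid]=13>10: swap nums[3],nums[11]; hi=10 → [2, 7, 10, 14, 5, 9, 11, 4, 15, 8, 6, 13]
nums[mid]=14>10: swap nums[3],nums[10]; hi=9 → [2, 7, 10, 6, 5, 9, 11, 4, 15, 8, 14, 13]
nums[mid]=6<10: swap nums[2],nums[3]; lo=3,mid=4 → [2, 7, 6, 10, 5, 9, 11, 4, 15, 8, 14, 13]
nums[mid]=5<10: swap nums[3],nums[4]; lo=4,mid=5 → [2, 7, 6, 5, 10, 9, 11, 4, 15, 8, 14, 13]
nums[mid]=9<10: swap nums[4],nums[5]; lo=5,mid=6 → [2, 7, 6, 5, 9, 10, 11, 4, 15, 8, 14, 13]
nums[mid]=11>10: swap nums[6],nums[9]; hi=8 → [2, 7, 6, 5, 9, 10, 8, 4, 15, 11, 14, 13]
nums[mid]=8<10: swap nums[5],nums[6]; lo=6,mid=7 → [2, 7, 6, 5, 9, 8, 10, 4, 15, 11, 14, 13]
nums[mid]=4<10: swap nums[6],nums[7]; lo=7,mid=8 → [2, 7, 6, 5, 9, 8, 4, 10, 15, 11, 14, 13]
nums[mid]=15>10: swap nums[8],nums[8]; hi=7 → [2, 7, 6, 5, 9, 8, 4, 10, 15, 11, 14, 13]
end: lo=7, hi=7; nums = [2, 7, 6, 5, 9, 8, 4, 10, 15, 11, 14, 13]

[2, 7, 6, 5, 9, 8, 4, 10, 15, 11, 14, 13]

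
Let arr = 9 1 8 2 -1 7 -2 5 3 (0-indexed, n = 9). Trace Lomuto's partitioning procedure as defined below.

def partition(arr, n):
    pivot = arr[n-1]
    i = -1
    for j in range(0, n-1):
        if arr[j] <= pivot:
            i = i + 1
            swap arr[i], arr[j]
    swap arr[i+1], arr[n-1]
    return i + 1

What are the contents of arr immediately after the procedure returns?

pivot=3, i=-1
j=0: 9>3, skip
j=1: 1≤3, i=0, swap(0,1) ⇒ 1 9 8 2 -1 7 -2 5 3
j=2: 8>3, skip
j=3: 2≤3, i=1, swap(1,3) ⇒ 1 2 8 9 -1 7 -2 5 3
j=4: -1≤3, i=2, swap(2,4) ⇒ 1 2 -1 9 8 7 -2 5 3
j=5: 7>3, skip
j=6: -2≤3, i=3, swap(3,6) ⇒ 1 2 -1 -2 8 7 9 5 3
j=7: 5>3, skip
swap(4,8) ⇒ 1 2 -1 -2 3 7 9 5 8; return 4

1 2 -1 -2 3 7 9 5 8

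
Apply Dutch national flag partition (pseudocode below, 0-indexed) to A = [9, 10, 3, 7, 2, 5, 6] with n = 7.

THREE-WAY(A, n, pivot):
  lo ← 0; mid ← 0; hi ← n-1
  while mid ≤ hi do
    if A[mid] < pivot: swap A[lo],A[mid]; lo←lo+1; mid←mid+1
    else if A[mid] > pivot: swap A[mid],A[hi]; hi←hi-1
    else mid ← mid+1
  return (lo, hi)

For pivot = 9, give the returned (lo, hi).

lo=0 mid=0 hi=6
9=9: mid=1
10>9: swap(1,6), hi=5 ⇒ [9, 6, 3, 7, 2, 5, 10]
6<9: swap(0,1), lo=1 mid=2 ⇒ [6, 9, 3, 7, 2, 5, 10]
3<9: swap(1,2), lo=2 mid=3 ⇒ [6, 3, 9, 7, 2, 5, 10]
7<9: swap(2,3), lo=3 mid=4 ⇒ [6, 3, 7, 9, 2, 5, 10]
2<9: swap(3,4), lo=4 mid=5 ⇒ [6, 3, 7, 2, 9, 5, 10]
5<9: swap(4,5), lo=5 mid=6 ⇒ [6, 3, 7, 2, 5, 9, 10]
done. lo=5 hi=5; A=[6, 3, 7, 2, 5, 9, 10]

(5, 5)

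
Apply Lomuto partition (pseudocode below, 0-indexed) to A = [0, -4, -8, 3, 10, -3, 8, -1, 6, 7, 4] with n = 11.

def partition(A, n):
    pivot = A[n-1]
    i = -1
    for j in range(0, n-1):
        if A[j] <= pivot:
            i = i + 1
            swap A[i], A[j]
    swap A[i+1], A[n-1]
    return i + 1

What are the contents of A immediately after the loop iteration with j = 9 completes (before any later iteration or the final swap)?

[0, -4, -8, 3, -3, -1, 8, 10, 6, 7, 4]

pivot = A[10] = 4; i = -1
j=0: A[0]=0 ≤ 4 → i=0, swap A[0],A[0] (no change) → [0, -4, -8, 3, 10, -3, 8, -1, 6, 7, 4]
j=1: A[1]=-4 ≤ 4 → i=1, swap A[1],A[1] (no change) → [0, -4, -8, 3, 10, -3, 8, -1, 6, 7, 4]
j=2: A[2]=-8 ≤ 4 → i=2, swap A[2],A[2] (no change) → [0, -4, -8, 3, 10, -3, 8, -1, 6, 7, 4]
j=3: A[3]=3 ≤ 4 → i=3, swap A[3],A[3] (no change) → [0, -4, -8, 3, 10, -3, 8, -1, 6, 7, 4]
j=4: A[4]=10 > 4 → no swap
j=5: A[5]=-3 ≤ 4 → i=4, swap A[4],A[5] → [0, -4, -8, 3, -3, 10, 8, -1, 6, 7, 4]
j=6: A[6]=8 > 4 → no swap
j=7: A[7]=-1 ≤ 4 → i=5, swap A[5],A[7] → [0, -4, -8, 3, -3, -1, 8, 10, 6, 7, 4]
j=8: A[8]=6 > 4 → no swap
j=9: A[9]=7 > 4 → no swap
(after j=9) A = [0, -4, -8, 3, -3, -1, 8, 10, 6, 7, 4]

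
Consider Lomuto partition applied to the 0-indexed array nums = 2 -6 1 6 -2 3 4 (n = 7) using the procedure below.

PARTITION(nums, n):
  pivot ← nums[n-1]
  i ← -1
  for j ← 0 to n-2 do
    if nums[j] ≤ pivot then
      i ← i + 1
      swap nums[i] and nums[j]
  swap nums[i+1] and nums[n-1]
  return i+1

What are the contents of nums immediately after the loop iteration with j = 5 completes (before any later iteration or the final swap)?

2 -6 1 -2 3 6 4

pivot=4, i=-1
j=0: 2≤4, i=0, swap(0,0) ⇒ 2 -6 1 6 -2 3 4
j=1: -6≤4, i=1, swap(1,1) ⇒ 2 -6 1 6 -2 3 4
j=2: 1≤4, i=2, swap(2,2) ⇒ 2 -6 1 6 -2 3 4
j=3: 6>4, skip
j=4: -2≤4, i=3, swap(3,4) ⇒ 2 -6 1 -2 6 3 4
j=5: 3≤4, i=4, swap(4,5) ⇒ 2 -6 1 -2 3 6 4
(after j=5) nums = 2 -6 1 -2 3 6 4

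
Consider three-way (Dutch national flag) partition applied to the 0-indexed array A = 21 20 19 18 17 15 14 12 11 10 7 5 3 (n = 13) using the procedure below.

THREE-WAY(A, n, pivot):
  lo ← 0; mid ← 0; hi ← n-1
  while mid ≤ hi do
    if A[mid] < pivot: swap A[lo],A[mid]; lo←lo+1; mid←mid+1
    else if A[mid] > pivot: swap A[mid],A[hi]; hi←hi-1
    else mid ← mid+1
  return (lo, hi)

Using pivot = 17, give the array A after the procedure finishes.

3 5 7 10 15 14 12 11 17 18 19 20 21

pivot = 17; lo=0, mid=0, hi=12
A[mid]=21>17: swap A[0],A[12]; hi=11 → 3 20 19 18 17 15 14 12 11 10 7 5 21
A[mid]=3<17: swap A[0],A[0]; lo=1,mid=1 → 3 20 19 18 17 15 14 12 11 10 7 5 21
A[mid]=20>17: swap A[1],A[11]; hi=10 → 3 5 19 18 17 15 14 12 11 10 7 20 21
A[mid]=5<17: swap A[1],A[1]; lo=2,mid=2 → 3 5 19 18 17 15 14 12 11 10 7 20 21
A[mid]=19>17: swap A[2],A[10]; hi=9 → 3 5 7 18 17 15 14 12 11 10 19 20 21
A[mid]=7<17: swap A[2],A[2]; lo=3,mid=3 → 3 5 7 18 17 15 14 12 11 10 19 20 21
A[mid]=18>17: swap A[3],A[9]; hi=8 → 3 5 7 10 17 15 14 12 11 18 19 20 21
A[mid]=10<17: swap A[3],A[3]; lo=4,mid=4 → 3 5 7 10 17 15 14 12 11 18 19 20 21
A[mid]=17=17: mid=5
A[mid]=15<17: swap A[4],A[5]; lo=5,mid=6 → 3 5 7 10 15 17 14 12 11 18 19 20 21
A[mid]=14<17: swap A[5],A[6]; lo=6,mid=7 → 3 5 7 10 15 14 17 12 11 18 19 20 21
A[mid]=12<17: swap A[6],A[7]; lo=7,mid=8 → 3 5 7 10 15 14 12 17 11 18 19 20 21
A[mid]=11<17: swap A[7],A[8]; lo=8,mid=9 → 3 5 7 10 15 14 12 11 17 18 19 20 21
end: lo=8, hi=8; A = 3 5 7 10 15 14 12 11 17 18 19 20 21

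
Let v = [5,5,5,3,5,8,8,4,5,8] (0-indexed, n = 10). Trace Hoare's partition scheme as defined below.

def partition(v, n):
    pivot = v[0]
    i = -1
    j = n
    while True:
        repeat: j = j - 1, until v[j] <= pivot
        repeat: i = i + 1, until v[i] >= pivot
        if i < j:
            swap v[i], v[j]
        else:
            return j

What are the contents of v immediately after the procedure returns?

pivot = v[0] = 5; i = -1, j = 10
j→8 (v[8]=5≤5), i→0 (v[0]=5≥5); i<j, swap → [5,5,5,3,5,8,8,4,5,8]
j→7 (v[7]=4≤5), i→1 (v[1]=5≥5); i<j, swap → [5,4,5,3,5,8,8,5,5,8]
j→4 (v[4]=5≤5), i→2 (v[2]=5≥5); i<j, swap → [5,4,5,3,5,8,8,5,5,8]
j→3, i→4; i≥j, return j=3. v = [5,4,5,3,5,8,8,5,5,8]

[5,4,5,3,5,8,8,5,5,8]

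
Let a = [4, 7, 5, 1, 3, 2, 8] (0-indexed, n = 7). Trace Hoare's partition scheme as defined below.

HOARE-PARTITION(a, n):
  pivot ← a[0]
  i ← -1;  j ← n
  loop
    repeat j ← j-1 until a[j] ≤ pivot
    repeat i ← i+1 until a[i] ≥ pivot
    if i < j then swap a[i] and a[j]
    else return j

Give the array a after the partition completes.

[2, 3, 1, 5, 7, 4, 8]

pivot = a[0] = 4; i = -1, j = 7
j→5 (a[5]=2≤4), i→0 (a[0]=4≥4); i<j, swap → [2, 7, 5, 1, 3, 4, 8]
j→4 (a[4]=3≤4), i→1 (a[1]=7≥4); i<j, swap → [2, 3, 5, 1, 7, 4, 8]
j→3 (a[3]=1≤4), i→2 (a[2]=5≥4); i<j, swap → [2, 3, 1, 5, 7, 4, 8]
j→2, i→3; i≥j, return j=2. a = [2, 3, 1, 5, 7, 4, 8]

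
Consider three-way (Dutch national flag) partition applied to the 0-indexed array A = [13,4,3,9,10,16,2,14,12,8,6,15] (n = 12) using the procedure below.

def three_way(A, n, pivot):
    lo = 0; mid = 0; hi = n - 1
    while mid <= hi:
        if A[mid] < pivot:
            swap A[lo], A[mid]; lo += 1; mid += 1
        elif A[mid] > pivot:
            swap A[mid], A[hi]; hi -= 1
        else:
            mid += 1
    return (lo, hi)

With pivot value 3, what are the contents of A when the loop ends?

lo=0 mid=0 hi=11
13>3: swap(0,11), hi=10 ⇒ [15,4,3,9,10,16,2,14,12,8,6,13]
15>3: swap(0,10), hi=9 ⇒ [6,4,3,9,10,16,2,14,12,8,15,13]
6>3: swap(0,9), hi=8 ⇒ [8,4,3,9,10,16,2,14,12,6,15,13]
8>3: swap(0,8), hi=7 ⇒ [12,4,3,9,10,16,2,14,8,6,15,13]
12>3: swap(0,7), hi=6 ⇒ [14,4,3,9,10,16,2,12,8,6,15,13]
14>3: swap(0,6), hi=5 ⇒ [2,4,3,9,10,16,14,12,8,6,15,13]
2<3: swap(0,0), lo=1 mid=1 ⇒ [2,4,3,9,10,16,14,12,8,6,15,13]
4>3: swap(1,5), hi=4 ⇒ [2,16,3,9,10,4,14,12,8,6,15,13]
16>3: swap(1,4), hi=3 ⇒ [2,10,3,9,16,4,14,12,8,6,15,13]
10>3: swap(1,3), hi=2 ⇒ [2,9,3,10,16,4,14,12,8,6,15,13]
9>3: swap(1,2), hi=1 ⇒ [2,3,9,10,16,4,14,12,8,6,15,13]
3=3: mid=2
done. lo=1 hi=1; A=[2,3,9,10,16,4,14,12,8,6,15,13]

[2,3,9,10,16,4,14,12,8,6,15,13]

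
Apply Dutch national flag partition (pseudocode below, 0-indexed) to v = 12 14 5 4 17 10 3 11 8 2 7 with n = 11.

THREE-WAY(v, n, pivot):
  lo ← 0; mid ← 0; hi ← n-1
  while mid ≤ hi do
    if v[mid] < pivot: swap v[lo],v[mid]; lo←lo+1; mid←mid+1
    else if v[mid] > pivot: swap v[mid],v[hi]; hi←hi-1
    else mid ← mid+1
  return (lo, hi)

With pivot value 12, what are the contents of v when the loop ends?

lo=0 mid=0 hi=10
12=12: mid=1
14>12: swap(1,10), hi=9 ⇒ 12 7 5 4 17 10 3 11 8 2 14
7<12: swap(0,1), lo=1 mid=2 ⇒ 7 12 5 4 17 10 3 11 8 2 14
5<12: swap(1,2), lo=2 mid=3 ⇒ 7 5 12 4 17 10 3 11 8 2 14
4<12: swap(2,3), lo=3 mid=4 ⇒ 7 5 4 12 17 10 3 11 8 2 14
17>12: swap(4,9), hi=8 ⇒ 7 5 4 12 2 10 3 11 8 17 14
2<12: swap(3,4), lo=4 mid=5 ⇒ 7 5 4 2 12 10 3 11 8 17 14
10<12: swap(4,5), lo=5 mid=6 ⇒ 7 5 4 2 10 12 3 11 8 17 14
3<12: swap(5,6), lo=6 mid=7 ⇒ 7 5 4 2 10 3 12 11 8 17 14
11<12: swap(6,7), lo=7 mid=8 ⇒ 7 5 4 2 10 3 11 12 8 17 14
8<12: swap(7,8), lo=8 mid=9 ⇒ 7 5 4 2 10 3 11 8 12 17 14
done. lo=8 hi=8; v=7 5 4 2 10 3 11 8 12 17 14

7 5 4 2 10 3 11 8 12 17 14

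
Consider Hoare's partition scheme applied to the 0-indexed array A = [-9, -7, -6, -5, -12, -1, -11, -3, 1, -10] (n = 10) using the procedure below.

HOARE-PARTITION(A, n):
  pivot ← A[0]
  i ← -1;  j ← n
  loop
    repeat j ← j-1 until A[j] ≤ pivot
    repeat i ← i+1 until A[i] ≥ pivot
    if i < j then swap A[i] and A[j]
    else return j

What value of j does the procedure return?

2

pivot = A[0] = -9; i = -1, j = 10
j→9 (A[9]=-10≤-9), i→0 (A[0]=-9≥-9); i<j, swap → [-10, -7, -6, -5, -12, -1, -11, -3, 1, -9]
j→6 (A[6]=-11≤-9), i→1 (A[1]=-7≥-9); i<j, swap → [-10, -11, -6, -5, -12, -1, -7, -3, 1, -9]
j→4 (A[4]=-12≤-9), i→2 (A[2]=-6≥-9); i<j, swap → [-10, -11, -12, -5, -6, -1, -7, -3, 1, -9]
j→2, i→3; i≥j, return j=2. A = [-10, -11, -12, -5, -6, -1, -7, -3, 1, -9]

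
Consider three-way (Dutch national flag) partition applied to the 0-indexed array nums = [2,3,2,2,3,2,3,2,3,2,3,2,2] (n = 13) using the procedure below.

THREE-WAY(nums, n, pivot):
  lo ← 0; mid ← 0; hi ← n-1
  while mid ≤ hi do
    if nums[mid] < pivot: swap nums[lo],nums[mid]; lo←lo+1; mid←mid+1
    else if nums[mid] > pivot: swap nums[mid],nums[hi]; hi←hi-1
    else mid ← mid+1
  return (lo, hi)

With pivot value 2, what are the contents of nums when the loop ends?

lo=0 mid=0 hi=12
2=2: mid=1
3>2: swap(1,12), hi=11 ⇒ [2,2,2,2,3,2,3,2,3,2,3,2,3]
2=2: mid=2
2=2: mid=3
2=2: mid=4
3>2: swap(4,11), hi=10 ⇒ [2,2,2,2,2,2,3,2,3,2,3,3,3]
2=2: mid=5
2=2: mid=6
3>2: swap(6,10), hi=9 ⇒ [2,2,2,2,2,2,3,2,3,2,3,3,3]
3>2: swap(6,9), hi=8 ⇒ [2,2,2,2,2,2,2,2,3,3,3,3,3]
2=2: mid=7
2=2: mid=8
3>2: swap(8,8), hi=7 ⇒ [2,2,2,2,2,2,2,2,3,3,3,3,3]
done. lo=0 hi=7; nums=[2,2,2,2,2,2,2,2,3,3,3,3,3]

[2,2,2,2,2,2,2,2,3,3,3,3,3]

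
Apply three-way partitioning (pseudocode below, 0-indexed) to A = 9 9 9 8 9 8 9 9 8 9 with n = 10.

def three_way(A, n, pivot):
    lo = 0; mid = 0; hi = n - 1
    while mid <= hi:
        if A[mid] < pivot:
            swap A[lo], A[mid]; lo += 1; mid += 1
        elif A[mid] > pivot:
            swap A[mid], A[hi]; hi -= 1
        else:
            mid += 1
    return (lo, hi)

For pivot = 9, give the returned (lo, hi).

(3, 9)

pivot = 9; lo=0, mid=0, hi=9
A[mid]=9=9: mid=1
A[mid]=9=9: mid=2
A[mid]=9=9: mid=3
A[mid]=8<9: swap A[0],A[3]; lo=1,mid=4 → 8 9 9 9 9 8 9 9 8 9
A[mid]=9=9: mid=5
A[mid]=8<9: swap A[1],A[5]; lo=2,mid=6 → 8 8 9 9 9 9 9 9 8 9
A[mid]=9=9: mid=7
A[mid]=9=9: mid=8
A[mid]=8<9: swap A[2],A[8]; lo=3,mid=9 → 8 8 8 9 9 9 9 9 9 9
A[mid]=9=9: mid=10
end: lo=3, hi=9; A = 8 8 8 9 9 9 9 9 9 9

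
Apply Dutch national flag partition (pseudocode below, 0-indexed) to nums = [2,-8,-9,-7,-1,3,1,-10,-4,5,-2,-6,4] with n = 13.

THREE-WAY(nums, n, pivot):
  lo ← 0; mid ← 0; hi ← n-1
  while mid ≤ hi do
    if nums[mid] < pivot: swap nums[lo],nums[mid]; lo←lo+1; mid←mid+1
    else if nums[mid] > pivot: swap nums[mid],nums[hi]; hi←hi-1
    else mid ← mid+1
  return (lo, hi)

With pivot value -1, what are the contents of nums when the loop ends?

pivot = -1; lo=0, mid=0, hi=12
nums[mid]=2>-1: swap nums[0],nums[12]; hi=11 → [4,-8,-9,-7,-1,3,1,-10,-4,5,-2,-6,2]
nums[mid]=4>-1: swap nums[0],nums[11]; hi=10 → [-6,-8,-9,-7,-1,3,1,-10,-4,5,-2,4,2]
nums[mid]=-6<-1: swap nums[0],nums[0]; lo=1,mid=1 → [-6,-8,-9,-7,-1,3,1,-10,-4,5,-2,4,2]
nums[mid]=-8<-1: swap nums[1],nums[1]; lo=2,mid=2 → [-6,-8,-9,-7,-1,3,1,-10,-4,5,-2,4,2]
nums[mid]=-9<-1: swap nums[2],nums[2]; lo=3,mid=3 → [-6,-8,-9,-7,-1,3,1,-10,-4,5,-2,4,2]
nums[mid]=-7<-1: swap nums[3],nums[3]; lo=4,mid=4 → [-6,-8,-9,-7,-1,3,1,-10,-4,5,-2,4,2]
nums[mid]=-1=-1: mid=5
nums[mid]=3>-1: swap nums[5],nums[10]; hi=9 → [-6,-8,-9,-7,-1,-2,1,-10,-4,5,3,4,2]
nums[mid]=-2<-1: swap nums[4],nums[5]; lo=5,mid=6 → [-6,-8,-9,-7,-2,-1,1,-10,-4,5,3,4,2]
nums[mid]=1>-1: swap nums[6],nums[9]; hi=8 → [-6,-8,-9,-7,-2,-1,5,-10,-4,1,3,4,2]
nums[mid]=5>-1: swap nums[6],nums[8]; hi=7 → [-6,-8,-9,-7,-2,-1,-4,-10,5,1,3,4,2]
nums[mid]=-4<-1: swap nums[5],nums[6]; lo=6,mid=7 → [-6,-8,-9,-7,-2,-4,-1,-10,5,1,3,4,2]
nums[mid]=-10<-1: swap nums[6],nums[7]; lo=7,mid=8 → [-6,-8,-9,-7,-2,-4,-10,-1,5,1,3,4,2]
end: lo=7, hi=7; nums = [-6,-8,-9,-7,-2,-4,-10,-1,5,1,3,4,2]

[-6,-8,-9,-7,-2,-4,-10,-1,5,1,3,4,2]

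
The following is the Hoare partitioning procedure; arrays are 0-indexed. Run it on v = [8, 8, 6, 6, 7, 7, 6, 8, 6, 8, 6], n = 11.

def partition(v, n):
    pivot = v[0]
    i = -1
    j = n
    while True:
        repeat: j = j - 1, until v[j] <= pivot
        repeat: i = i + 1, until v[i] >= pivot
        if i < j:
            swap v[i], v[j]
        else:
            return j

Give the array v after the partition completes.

[6, 8, 6, 6, 7, 7, 6, 6, 8, 8, 8]

pivot = v[0] = 8; i = -1, j = 11
j→10 (v[10]=6≤8), i→0 (v[0]=8≥8); i<j, swap → [6, 8, 6, 6, 7, 7, 6, 8, 6, 8, 8]
j→9 (v[9]=8≤8), i→1 (v[1]=8≥8); i<j, swap → [6, 8, 6, 6, 7, 7, 6, 8, 6, 8, 8]
j→8 (v[8]=6≤8), i→7 (v[7]=8≥8); i<j, swap → [6, 8, 6, 6, 7, 7, 6, 6, 8, 8, 8]
j→7, i→8; i≥j, return j=7. v = [6, 8, 6, 6, 7, 7, 6, 6, 8, 8, 8]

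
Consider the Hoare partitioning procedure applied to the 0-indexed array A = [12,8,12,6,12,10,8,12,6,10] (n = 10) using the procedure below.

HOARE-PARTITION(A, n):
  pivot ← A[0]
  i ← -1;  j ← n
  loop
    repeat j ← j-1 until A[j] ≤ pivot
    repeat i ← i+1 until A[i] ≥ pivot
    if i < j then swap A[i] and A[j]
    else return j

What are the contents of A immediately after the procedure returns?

pivot=12
j stops at 9 (10), i stops at 0 (12); swap ⇒ [10,8,12,6,12,10,8,12,6,12]
j stops at 8 (6), i stops at 2 (12); swap ⇒ [10,8,6,6,12,10,8,12,12,12]
j stops at 7 (12), i stops at 4 (12); swap ⇒ [10,8,6,6,12,10,8,12,12,12]
j stops at 6, i stops at 7; i≥j ⇒ return 6. A=[10,8,6,6,12,10,8,12,12,12]

[10,8,6,6,12,10,8,12,12,12]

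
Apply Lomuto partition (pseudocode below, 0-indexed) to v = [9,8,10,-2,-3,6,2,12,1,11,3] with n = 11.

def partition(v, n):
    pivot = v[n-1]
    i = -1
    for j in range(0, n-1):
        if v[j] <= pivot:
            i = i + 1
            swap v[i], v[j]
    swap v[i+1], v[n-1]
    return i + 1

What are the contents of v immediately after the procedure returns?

[-2,-3,2,1,3,6,10,12,9,11,8]

pivot=3, i=-1
j=0: 9>3, skip
j=1: 8>3, skip
j=2: 10>3, skip
j=3: -2≤3, i=0, swap(0,3) ⇒ [-2,8,10,9,-3,6,2,12,1,11,3]
j=4: -3≤3, i=1, swap(1,4) ⇒ [-2,-3,10,9,8,6,2,12,1,11,3]
j=5: 6>3, skip
j=6: 2≤3, i=2, swap(2,6) ⇒ [-2,-3,2,9,8,6,10,12,1,11,3]
j=7: 12>3, skip
j=8: 1≤3, i=3, swap(3,8) ⇒ [-2,-3,2,1,8,6,10,12,9,11,3]
j=9: 11>3, skip
swap(4,10) ⇒ [-2,-3,2,1,3,6,10,12,9,11,8]; return 4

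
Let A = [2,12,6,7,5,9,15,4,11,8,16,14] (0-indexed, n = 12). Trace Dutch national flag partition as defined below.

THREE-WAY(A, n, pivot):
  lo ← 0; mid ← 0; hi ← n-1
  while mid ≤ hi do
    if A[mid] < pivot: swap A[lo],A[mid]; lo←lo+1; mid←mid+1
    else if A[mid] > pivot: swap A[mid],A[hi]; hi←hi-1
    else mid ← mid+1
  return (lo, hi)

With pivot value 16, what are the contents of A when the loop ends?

[2,12,6,7,5,9,15,4,11,8,14,16]

lo=0 mid=0 hi=11
2<16: swap(0,0), lo=1 mid=1 ⇒ [2,12,6,7,5,9,15,4,11,8,16,14]
12<16: swap(1,1), lo=2 mid=2 ⇒ [2,12,6,7,5,9,15,4,11,8,16,14]
6<16: swap(2,2), lo=3 mid=3 ⇒ [2,12,6,7,5,9,15,4,11,8,16,14]
7<16: swap(3,3), lo=4 mid=4 ⇒ [2,12,6,7,5,9,15,4,11,8,16,14]
5<16: swap(4,4), lo=5 mid=5 ⇒ [2,12,6,7,5,9,15,4,11,8,16,14]
9<16: swap(5,5), lo=6 mid=6 ⇒ [2,12,6,7,5,9,15,4,11,8,16,14]
15<16: swap(6,6), lo=7 mid=7 ⇒ [2,12,6,7,5,9,15,4,11,8,16,14]
4<16: swap(7,7), lo=8 mid=8 ⇒ [2,12,6,7,5,9,15,4,11,8,16,14]
11<16: swap(8,8), lo=9 mid=9 ⇒ [2,12,6,7,5,9,15,4,11,8,16,14]
8<16: swap(9,9), lo=10 mid=10 ⇒ [2,12,6,7,5,9,15,4,11,8,16,14]
16=16: mid=11
14<16: swap(10,11), lo=11 mid=12 ⇒ [2,12,6,7,5,9,15,4,11,8,14,16]
done. lo=11 hi=11; A=[2,12,6,7,5,9,15,4,11,8,14,16]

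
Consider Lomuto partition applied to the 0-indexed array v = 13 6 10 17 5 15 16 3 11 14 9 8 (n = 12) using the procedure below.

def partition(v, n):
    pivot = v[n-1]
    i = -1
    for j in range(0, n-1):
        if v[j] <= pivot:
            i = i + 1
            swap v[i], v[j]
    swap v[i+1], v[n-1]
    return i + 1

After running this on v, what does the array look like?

6 5 3 8 13 15 16 10 11 14 9 17

pivot = v[11] = 8; i = -1
j=0: v[0]=13 > 8 → no swap
j=1: v[1]=6 ≤ 8 → i=0, swap v[0],v[1] → 6 13 10 17 5 15 16 3 11 14 9 8
j=2: v[2]=10 > 8 → no swap
j=3: v[3]=17 > 8 → no swap
j=4: v[4]=5 ≤ 8 → i=1, swap v[1],v[4] → 6 5 10 17 13 15 16 3 11 14 9 8
j=5: v[5]=15 > 8 → no swap
j=6: v[6]=16 > 8 → no swap
j=7: v[7]=3 ≤ 8 → i=2, swap v[2],v[7] → 6 5 3 17 13 15 16 10 11 14 9 8
j=8: v[8]=11 > 8 → no swap
j=9: v[9]=14 > 8 → no swap
j=10: v[10]=9 > 8 → no swap
final swap v[3],v[11] → 6 5 3 8 13 15 16 10 11 14 9 17; return 3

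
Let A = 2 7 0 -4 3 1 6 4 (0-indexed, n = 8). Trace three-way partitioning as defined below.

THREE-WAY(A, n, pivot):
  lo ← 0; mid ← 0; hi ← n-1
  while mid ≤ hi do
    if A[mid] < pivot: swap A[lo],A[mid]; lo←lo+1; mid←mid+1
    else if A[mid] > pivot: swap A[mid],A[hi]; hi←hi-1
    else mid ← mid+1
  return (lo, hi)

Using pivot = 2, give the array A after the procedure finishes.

pivot = 2; lo=0, mid=0, hi=7
A[mid]=2=2: mid=1
A[mid]=7>2: swap A[1],A[7]; hi=6 → 2 4 0 -4 3 1 6 7
A[mid]=4>2: swap A[1],A[6]; hi=5 → 2 6 0 -4 3 1 4 7
A[mid]=6>2: swap A[1],A[5]; hi=4 → 2 1 0 -4 3 6 4 7
A[mid]=1<2: swap A[0],A[1]; lo=1,mid=2 → 1 2 0 -4 3 6 4 7
A[mid]=0<2: swap A[1],A[2]; lo=2,mid=3 → 1 0 2 -4 3 6 4 7
A[mid]=-4<2: swap A[2],A[3]; lo=3,mid=4 → 1 0 -4 2 3 6 4 7
A[mid]=3>2: swap A[4],A[4]; hi=3 → 1 0 -4 2 3 6 4 7
end: lo=3, hi=3; A = 1 0 -4 2 3 6 4 7

1 0 -4 2 3 6 4 7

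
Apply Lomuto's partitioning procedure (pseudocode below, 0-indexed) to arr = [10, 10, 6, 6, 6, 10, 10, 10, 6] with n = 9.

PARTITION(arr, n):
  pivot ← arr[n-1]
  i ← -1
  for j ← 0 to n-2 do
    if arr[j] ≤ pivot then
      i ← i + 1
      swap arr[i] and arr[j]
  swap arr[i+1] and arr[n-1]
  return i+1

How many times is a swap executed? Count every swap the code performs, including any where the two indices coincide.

4

pivot = arr[8] = 6; i = -1
j=0: arr[0]=10 > 6 → no swap
j=1: arr[1]=10 > 6 → no swap
j=2: arr[2]=6 ≤ 6 → i=0, swap arr[0],arr[2] → [6, 10, 10, 6, 6, 10, 10, 10, 6]
j=3: arr[3]=6 ≤ 6 → i=1, swap arr[1],arr[3] → [6, 6, 10, 10, 6, 10, 10, 10, 6]
j=4: arr[4]=6 ≤ 6 → i=2, swap arr[2],arr[4] → [6, 6, 6, 10, 10, 10, 10, 10, 6]
j=5: arr[5]=10 > 6 → no swap
j=6: arr[6]=10 > 6 → no swap
j=7: arr[7]=10 > 6 → no swap
final swap arr[3],arr[8] → [6, 6, 6, 6, 10, 10, 10, 10, 10]; return 3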